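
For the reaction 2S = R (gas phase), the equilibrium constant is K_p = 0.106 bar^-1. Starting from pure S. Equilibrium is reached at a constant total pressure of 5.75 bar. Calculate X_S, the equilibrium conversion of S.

X = 0.461

Let X = conversion of S (basis 1 mol S); extent of reaction ξ = 0.5X.
Species balance: n_S = 1 − X; n_R = 0.5X.
Total moles n_T = 1 − 0.5X.
y_i = n_i/n_T, p_i = y_i·P. K_p = p_R / (p_S^2).
This yields a degree-2 equation in X; solving on (0,1), X = 0.461.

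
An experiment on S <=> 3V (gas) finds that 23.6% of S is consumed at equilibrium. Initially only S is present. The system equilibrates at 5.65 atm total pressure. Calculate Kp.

Kp = 6.84 atm^2

Basis: 1 mol S initially; let X = conversion of S. Extent ξ = X.
Mole table: n_S = 1 − X; n_V = 3X.
Total moles n_T = 1 + 2X.
At X = 0.236: n_S = 0.764, n_V = 0.708, n_T = 1.47.
p_i = (n_i/n_T)·P. Kp = p_V^3 / (p_S) = 6.84 atm^2.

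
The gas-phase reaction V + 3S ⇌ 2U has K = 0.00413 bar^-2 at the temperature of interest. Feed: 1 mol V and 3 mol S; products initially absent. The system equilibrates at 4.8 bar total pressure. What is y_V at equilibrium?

y_V = 0.229

Basis: 1 mol V initially; let X = conversion of V. Extent ξ = X.
At extent ξ: n_V = 1 − X; n_S = 3 − 3X; n_U = 2X.
n_T = Σnᵢ = 4 − 2X.
y_i = n_i/n_T, p_i = y_i·P. K = p_U^2 / (p_V p_S^3).
Setting this equal to 0.00413 bar^-2 and taking the physical root (0 < X < 1) gives X = 0.155.
Then n_V = 0.845, n_T = 3.69, so y_V = 0.229.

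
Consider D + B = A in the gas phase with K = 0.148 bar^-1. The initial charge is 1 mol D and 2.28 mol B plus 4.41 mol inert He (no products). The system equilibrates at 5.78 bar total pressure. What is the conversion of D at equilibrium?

Take 1 mol D as basis and let X be its fractional conversion, so ξ = X.
Moles: n_D = 1 − X; n_B = 2.28 − X; n_A = X; n_I = 4.41 (inert).
Total moles n_T = 7.69 − X.
Mole fractions y_i = n_i/n_T; K = p_A / (p_D p_B) with p_i = y_i·P.
Setting this equal to 0.148 bar^-1 and taking the physical root (0 < X < 1) gives X = 0.192.

X = 0.192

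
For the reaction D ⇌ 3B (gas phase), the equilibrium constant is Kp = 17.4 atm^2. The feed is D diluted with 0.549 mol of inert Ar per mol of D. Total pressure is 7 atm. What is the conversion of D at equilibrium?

Let X = conversion of D (basis 1 mol D); extent of reaction ξ = X.
Moles: n_D = 1 − X; n_B = 3X; n_I = 0.549 (inert).
Summing: n_T = 1.55 + 2X.
Mole fractions y_i = n_i/n_T; Kp = p_B^3 / (p_D) with p_i = y_i·P.
Equating to 17.4 atm^2 and solving on 0 < X < 1: X = 0.351.

X = 0.351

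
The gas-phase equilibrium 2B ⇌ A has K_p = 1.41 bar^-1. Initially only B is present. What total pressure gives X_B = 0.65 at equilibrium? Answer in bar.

Basis: 1 mol B initially; let X = conversion of B. Extent ξ = 0.5X.
At extent ξ: n_B = 1 − X; n_A = 0.5X.
n_T = Σnᵢ = 1 − 0.5X.
K_p = p_A / (p_B^2) with p_i = (n_i/n_T)·P.
At X = 0.65: the mole-fraction product g(X) = Π y_i^ν_i = 1.791. Since K_p = g(X)·P^{-1}, P = (g/K_p)^(1/1) = (1.791/1.41)^(1/1) = 1.27 bar.

P = 1.27 bar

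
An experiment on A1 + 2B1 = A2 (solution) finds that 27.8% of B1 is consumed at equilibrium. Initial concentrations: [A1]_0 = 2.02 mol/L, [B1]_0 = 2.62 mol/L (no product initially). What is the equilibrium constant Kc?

Kc = 0.0615 (mol/L)^-2

Let X = conversion of B1.
Concentrations: [A1] = 2.02 − 1.31X; [B1] = 2.62 − 2.62X; [A2] = 1.31X.
At X = 0.278: [A1] = 1.66, [B1] = 1.89, [A2] = 0.364.
Kc = [A2] / ([A1] [B1]^2) = 0.0615 (mol/L)^-2.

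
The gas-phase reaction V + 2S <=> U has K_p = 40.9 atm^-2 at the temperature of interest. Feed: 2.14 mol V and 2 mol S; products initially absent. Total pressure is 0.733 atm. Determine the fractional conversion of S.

Let X = conversion of S (basis 2 mol S); extent of reaction ξ = X.
At extent ξ: n_V = 2.14 − X; n_S = 2 − 2X; n_U = X.
n_T = Σnᵢ = 4.14 − 2X.
y_i = n_i/n_T, p_i = y_i·P. K_p = p_U / (p_V p_S^2).
This yields a degree-3 equation in X; solving on (0,1), X = 0.791.

X = 0.791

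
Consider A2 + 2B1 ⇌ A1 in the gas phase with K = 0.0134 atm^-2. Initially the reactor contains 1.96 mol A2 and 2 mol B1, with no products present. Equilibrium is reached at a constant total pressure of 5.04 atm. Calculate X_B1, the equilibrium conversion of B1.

Let X = conversion of B1 (basis 2 mol B1); extent of reaction ξ = X.
Mole table: n_A2 = 1.96 − X; n_B1 = 2 − 2X; n_A1 = X.
Summing: n_T = 3.96 − 2X.
Mole fractions y_i = n_i/n_T; K = p_A1 / (p_A2 p_B1^2) with p_i = y_i·P.
Substituting and setting equal to 0.0134 atm^-2 gives a polynomial in X; the root in (0,1) is X = 0.136.

X = 0.136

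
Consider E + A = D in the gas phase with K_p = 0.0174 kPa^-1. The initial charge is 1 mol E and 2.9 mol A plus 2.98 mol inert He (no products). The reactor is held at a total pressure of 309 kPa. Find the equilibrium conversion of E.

Take 1 mol E as basis and let X be its fractional conversion, so ξ = X.
At extent ξ: n_E = 1 − X; n_A = 2.9 − X; n_D = X; n_I = 2.98 (inert).
Total moles n_T = 6.88 − X.
Mole fractions y_i = n_i/n_T; K_p = p_D / (p_E p_A) with p_i = y_i·P.
Setting this equal to 0.0174 kPa^-1 and taking the physical root (0 < X < 1) gives X = 0.659.

X = 0.659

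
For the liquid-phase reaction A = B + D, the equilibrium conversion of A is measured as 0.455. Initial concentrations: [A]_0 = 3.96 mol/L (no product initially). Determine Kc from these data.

Kc = 1.5 mol/L

Let X = conversion of A.
Concentrations: [A] = 3.96 − 3.96X; [B] = 3.96X; [D] = 3.96X.
At X = 0.455: [A] = 2.16, [B] = 1.8, [D] = 1.8.
Kc = [B] [D] / ([A]) = 1.5 mol/L.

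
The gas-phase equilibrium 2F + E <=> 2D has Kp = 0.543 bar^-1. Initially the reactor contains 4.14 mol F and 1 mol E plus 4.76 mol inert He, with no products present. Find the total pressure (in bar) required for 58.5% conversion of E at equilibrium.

P = 6.41 bar

Take 1 mol E as basis and let X be its fractional conversion, so ξ = X.
Mole table: n_F = 4.14 − 2X; n_E = 1 − X; n_D = 2X; n_I = 4.76 (inert).
Summing: n_T = 9.9 − X.
Kp = p_D^2 / (p_F^2 p_E) with p_i = (n_i/n_T)·P.
At X = 0.585: the mole-fraction product g(X) = Π y_i^ν_i = 3.483. Since Kp = g(X)·P^{-1}, P = (g/Kp)^(1/1) = (3.483/0.543)^(1/1) = 6.41 bar.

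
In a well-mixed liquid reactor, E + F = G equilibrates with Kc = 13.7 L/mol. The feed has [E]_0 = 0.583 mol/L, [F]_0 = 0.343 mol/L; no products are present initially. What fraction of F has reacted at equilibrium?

X = 0.807

Let X = conversion of F; extent ξ = 0.343·X mol/L.
Concentrations: [E] = 0.583 − 0.343X; [F] = 0.343 − 0.343X; [G] = 0.343X.
Kc = [G] / ([E] [F]).
Solving Kc = 13.7 for X ∈ (0,1): X = 0.807.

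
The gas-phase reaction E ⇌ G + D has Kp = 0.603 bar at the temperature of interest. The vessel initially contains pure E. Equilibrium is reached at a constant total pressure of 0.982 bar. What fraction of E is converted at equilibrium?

X = 0.617

Take 1 mol E as basis and let X be its fractional conversion, so ξ = X.
Moles: n_E = 1 − X; n_G = X; n_D = X.
Summing: n_T = 1 + X.
With p_i = (n_i/n_T)P, Kp = p_G p_D / (p_E).
This yields a degree-2 equation in X; solving on (0,1), X = 0.617.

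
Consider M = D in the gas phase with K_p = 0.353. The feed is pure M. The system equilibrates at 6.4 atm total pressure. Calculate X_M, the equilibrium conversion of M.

Basis: 1 mol M initially; let X = conversion of M. Extent ξ = X.
Mole table: n_M = 1 − X; n_D = X.
n_T stays at 1 (no change in mole number).
With p_i = (n_i/n_T)P, K_p = p_D / (p_M).
Equating to 0.353 and solving on 0 < X < 1: X = 0.261.

X = 0.261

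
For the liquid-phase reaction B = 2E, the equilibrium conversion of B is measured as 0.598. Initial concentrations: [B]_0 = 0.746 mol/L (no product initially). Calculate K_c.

Let X = conversion of B.
Concentrations: [B] = 0.746 − 0.746X; [E] = 1.49X.
At X = 0.598: [B] = 0.3, [E] = 0.892.
K_c = [E]^2 / ([B]) = 2.65 mol/L.

K_c = 2.65 mol/L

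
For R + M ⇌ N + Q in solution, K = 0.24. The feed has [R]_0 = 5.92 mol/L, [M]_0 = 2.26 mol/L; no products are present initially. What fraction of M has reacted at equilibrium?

X = 0.503

Let X = conversion of M; extent ξ = 2.26·X mol/L.
Concentrations: [R] = 5.92 − 2.26X; [M] = 2.26 − 2.26X; [N] = 2.26X; [Q] = 2.26X.
K = [N] [Q] / ([R] [M]).
Equating to 0.24: the physical root is X = 0.503.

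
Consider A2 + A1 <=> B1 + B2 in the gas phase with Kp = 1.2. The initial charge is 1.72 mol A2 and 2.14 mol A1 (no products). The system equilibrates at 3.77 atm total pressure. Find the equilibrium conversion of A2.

Basis: 1.72 mol A2 initially; let X = conversion of A2. Extent ξ = 1.72X.
At extent ξ: n_A2 = 1.72 − 1.72X; n_A1 = 2.14 − 1.72X; n_B1 = 1.72X; n_B2 = 1.72X.
Since Δν = 0, n_T = 3.86 throughout.
With p_i = (n_i/n_T)P, Kp = p_B1 p_B2 / (p_A2 p_A1).
This yields a degree-2 equation in X; solving on (0,1), X = 0.579.

X = 0.579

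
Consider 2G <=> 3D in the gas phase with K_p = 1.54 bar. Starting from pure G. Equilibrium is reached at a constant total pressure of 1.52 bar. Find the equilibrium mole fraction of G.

Take 1 mol G as basis and let X be its fractional conversion, so ξ = 0.5X.
Species balance: n_G = 1 − X; n_D = 1.5X.
Summing: n_T = 1 + 0.5X.
Mole fractions y_i = n_i/n_T; K_p = p_D^3 / (p_G^2) with p_i = y_i·P.
Substituting and setting equal to 1.54 bar gives a polynomial in X; the root in (0,1) is X = 0.470.
Then n_G = 0.53, n_T = 1.24, so y_G = 0.429.

y_G = 0.429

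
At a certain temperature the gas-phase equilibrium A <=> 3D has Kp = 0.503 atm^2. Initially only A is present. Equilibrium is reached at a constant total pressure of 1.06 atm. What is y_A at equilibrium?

Let X = conversion of A (basis 1 mol A); extent of reaction ξ = X.
Mole table: n_A = 1 − X; n_D = 3X.
Summing: n_T = 1 + 2X.
y_i = n_i/n_T, p_i = y_i·P. Kp = p_D^3 / (p_A).
This yields a degree-3 equation in X; solving on (0,1), X = 0.311.
Then n_A = 0.689, n_T = 1.62, so y_A = 0.425.

y_A = 0.425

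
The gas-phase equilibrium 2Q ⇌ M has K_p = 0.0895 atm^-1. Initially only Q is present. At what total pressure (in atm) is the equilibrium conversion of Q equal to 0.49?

Basis: 1 mol Q initially; let X = conversion of Q. Extent ξ = 0.5X.
At extent ξ: n_Q = 1 − X; n_M = 0.5X.
n_T = Σnᵢ = 1 − 0.5X.
K_p = p_M / (p_Q^2) with p_i = (n_i/n_T)·P.
At X = 0.49: the mole-fraction product g(X) = Π y_i^ν_i = 0.7112. Since K_p = g(X)·P^{-1}, P = (g/K_p)^(1/1) = (0.7112/0.0895)^(1/1) = 7.95 atm.

P = 7.95 atm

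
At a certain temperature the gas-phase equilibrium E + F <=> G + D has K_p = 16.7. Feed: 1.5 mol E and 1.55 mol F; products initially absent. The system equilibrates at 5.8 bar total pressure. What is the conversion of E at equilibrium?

Basis: 1.5 mol E initially; let X = conversion of E. Extent ξ = 1.5X.
At extent ξ: n_E = 1.5 − 1.5X; n_F = 1.55 − 1.5X; n_G = 1.5X; n_D = 1.5X.
Total moles n_T = 3.05 (Δν = 0, constant).
y_i = n_i/n_T, p_i = y_i·P. K_p = p_G p_D / (p_E p_F).
Setting this equal to 16.7 and taking the physical root (0 < X < 1) gives X = 0.816.

X = 0.816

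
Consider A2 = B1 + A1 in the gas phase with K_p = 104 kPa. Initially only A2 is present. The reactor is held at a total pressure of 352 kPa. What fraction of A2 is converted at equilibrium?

Basis: 1 mol A2 initially; let X = conversion of A2. Extent ξ = X.
At extent ξ: n_A2 = 1 − X; n_B1 = X; n_A1 = X.
Total moles n_T = 1 + X.
Mole fractions y_i = n_i/n_T; K_p = p_B1 p_A1 / (p_A2) with p_i = y_i·P.
Equating to 104 kPa and solving on 0 < X < 1: X = 0.478.

X = 0.478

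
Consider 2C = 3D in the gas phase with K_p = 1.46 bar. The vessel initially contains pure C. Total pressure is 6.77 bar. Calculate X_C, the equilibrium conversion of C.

Take 1 mol C as basis and let X be its fractional conversion, so ξ = 0.5X.
Moles: n_C = 1 − X; n_D = 1.5X.
Summing: n_T = 1 + 0.5X.
Mole fractions y_i = n_i/n_T; K_p = p_D^3 / (p_C^2) with p_i = y_i·P.
This yields a degree-3 equation in X; solving on (0,1), X = 0.324.

X = 0.324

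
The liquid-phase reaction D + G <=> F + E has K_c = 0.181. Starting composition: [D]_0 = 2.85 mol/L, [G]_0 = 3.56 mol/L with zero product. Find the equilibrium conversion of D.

Let X = conversion of D; extent ξ = 2.85·X mol/L.
Concentrations: [D] = 2.85 − 2.85X; [G] = 3.56 − 2.85X; [F] = 2.85X; [E] = 2.85X.
K_c = [F] [E] / ([D] [G]).
This equals 0.181 at X = 0.333 (the root in 0 < X < 1).

X = 0.333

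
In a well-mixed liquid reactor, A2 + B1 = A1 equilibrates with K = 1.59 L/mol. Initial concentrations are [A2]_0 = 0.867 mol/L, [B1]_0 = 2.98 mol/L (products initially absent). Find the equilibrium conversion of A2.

X = 0.785

Let X = conversion of A2; extent ξ = 0.867·X mol/L.
Concentrations: [A2] = 0.867 − 0.867X; [B1] = 2.98 − 0.867X; [A1] = 0.867X.
K = [A1] / ([A2] [B1]).
Equating to 1.59 L/mol: the physical root is X = 0.785.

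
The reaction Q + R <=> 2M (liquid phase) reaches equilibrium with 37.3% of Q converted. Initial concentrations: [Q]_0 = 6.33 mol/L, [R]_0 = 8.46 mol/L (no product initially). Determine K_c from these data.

Let X = conversion of Q.
Concentrations: [Q] = 6.33 − 6.33X; [R] = 8.46 − 6.33X; [M] = 12.7X.
At X = 0.373: [Q] = 3.97, [R] = 6.1, [M] = 4.72.
K_c = [M]^2 / ([Q] [R]) = 0.921.

K_c = 0.921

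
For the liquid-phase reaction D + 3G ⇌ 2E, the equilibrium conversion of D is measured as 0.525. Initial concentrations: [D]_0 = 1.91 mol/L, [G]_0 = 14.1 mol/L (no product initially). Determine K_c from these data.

Let X = conversion of D.
Concentrations: [D] = 1.91 − 1.91X; [G] = 14.1 − 5.73X; [E] = 3.82X.
At X = 0.525: [D] = 0.907, [G] = 11.1, [E] = 2.01.
K_c = [E]^2 / ([D] [G]^3) = 0.00325 (mol/L)^-2.

K_c = 0.00325 (mol/L)^-2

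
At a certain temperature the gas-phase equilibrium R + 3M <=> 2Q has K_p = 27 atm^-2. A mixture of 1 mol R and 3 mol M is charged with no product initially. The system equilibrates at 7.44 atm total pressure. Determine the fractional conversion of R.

Let X = conversion of R (basis 1 mol R); extent of reaction ξ = X.
Mole table: n_R = 1 − X; n_M = 3 − 3X; n_Q = 2X.
n_T = Σnᵢ = 4 − 2X.
y_i = n_i/n_T, p_i = y_i·P. K_p = p_Q^2 / (p_R p_M^3).
Substituting and setting equal to 27 atm^-2 gives a polynomial in X; the root in (0,1) is X = 0.860.

X = 0.860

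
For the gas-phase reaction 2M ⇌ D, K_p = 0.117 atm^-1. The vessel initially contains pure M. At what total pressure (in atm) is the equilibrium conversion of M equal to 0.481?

Take 1 mol M as basis and let X be its fractional conversion, so ξ = 0.5X.
Mole table: n_M = 1 − X; n_D = 0.5X.
n_T = Σnᵢ = 1 − 0.5X.
K_p = p_D / (p_M^2) with p_i = (n_i/n_T)·P.
At X = 0.481: the mole-fraction product g(X) = Π y_i^ν_i = 0.6781. Since K_p = g(X)·P^{-1}, P = (g/K_p)^(1/1) = (0.6781/0.117)^(1/1) = 5.8 atm.

P = 5.8 atm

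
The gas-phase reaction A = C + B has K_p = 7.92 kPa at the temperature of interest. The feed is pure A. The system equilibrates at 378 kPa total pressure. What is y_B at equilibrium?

y_B = 0.125

Basis: 1 mol A initially; let X = conversion of A. Extent ξ = X.
Moles: n_A = 1 − X; n_C = X; n_B = X.
n_T = Σnᵢ = 1 + X.
y_i = n_i/n_T, p_i = y_i·P. K_p = p_C p_B / (p_A).
Substituting and setting equal to 7.92 kPa gives a polynomial in X; the root in (0,1) is X = 0.143.
Then n_B = 0.143, n_T = 1.14, so y_B = 0.125.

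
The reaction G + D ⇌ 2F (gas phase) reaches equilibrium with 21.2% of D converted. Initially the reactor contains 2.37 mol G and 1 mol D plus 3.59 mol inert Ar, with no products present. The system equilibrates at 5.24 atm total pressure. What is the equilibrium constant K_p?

Take 1 mol D as basis and let X be its fractional conversion, so ξ = X.
Mole table: n_G = 2.37 − X; n_D = 1 − X; n_F = 2X; n_I = 3.59 (inert).
Since Δν = 0, n_T = 6.96 throughout.
At X = 0.212: n_G = 2.16, n_D = 0.788, n_F = 0.424, n_T = 6.96.
p_i = (n_i/n_T)·P. K_p = p_F^2 / (p_G p_D) = 0.106.

K_p = 0.106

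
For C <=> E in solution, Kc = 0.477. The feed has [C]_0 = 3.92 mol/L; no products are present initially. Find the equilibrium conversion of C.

X = 0.323

Let X = conversion of C; extent ξ = 3.92·X mol/L.
Concentrations: [C] = 3.92 − 3.92X; [E] = 3.92X.
Kc = [E] / ([C]).
This equals 0.477 at X = 0.323 (the root in 0 < X < 1).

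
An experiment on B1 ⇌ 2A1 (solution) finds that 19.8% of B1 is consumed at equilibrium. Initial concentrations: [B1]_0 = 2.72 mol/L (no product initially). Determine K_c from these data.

K_c = 0.532 mol/L

Let X = conversion of B1.
Concentrations: [B1] = 2.72 − 2.72X; [A1] = 5.44X.
At X = 0.198: [B1] = 2.18, [A1] = 1.08.
K_c = [A1]^2 / ([B1]) = 0.532 mol/L.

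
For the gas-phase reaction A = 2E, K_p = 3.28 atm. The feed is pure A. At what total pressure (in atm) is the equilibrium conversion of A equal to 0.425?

Let X = conversion of A (basis 1 mol A); extent of reaction ξ = X.
At extent ξ: n_A = 1 − X; n_E = 2X.
Summing: n_T = 1 + X.
K_p = p_E^2 / (p_A) with p_i = (n_i/n_T)·P.
At X = 0.425: the mole-fraction product g(X) = Π y_i^ν_i = 0.8818. Since K_p = g(X)·P^{1}, P = (K_p/g)^(1/1) = (3.28/0.8818)^(1/1) = 3.72 atm.

P = 3.72 atm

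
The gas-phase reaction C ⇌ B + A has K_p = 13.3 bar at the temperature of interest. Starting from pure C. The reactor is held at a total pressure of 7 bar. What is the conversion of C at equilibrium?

X = 0.809

Let X = conversion of C (basis 1 mol C); extent of reaction ξ = X.
Moles: n_C = 1 − X; n_B = X; n_A = X.
n_T = Σnᵢ = 1 + X.
With p_i = (n_i/n_T)P, K_p = p_B p_A / (p_C).
Substituting and setting equal to 13.3 bar gives a polynomial in X; the root in (0,1) is X = 0.809.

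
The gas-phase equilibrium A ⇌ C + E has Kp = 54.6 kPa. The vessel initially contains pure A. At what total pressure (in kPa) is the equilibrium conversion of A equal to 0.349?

Take 1 mol A as basis and let X be its fractional conversion, so ξ = X.
Moles: n_A = 1 − X; n_C = X; n_E = X.
Total moles n_T = 1 + X.
Kp = p_C p_E / (p_A) with p_i = (n_i/n_T)·P.
At X = 0.349: the mole-fraction product g(X) = Π y_i^ν_i = 0.1387. Since Kp = g(X)·P^{1}, P = (Kp/g)^(1/1) = (54.6/0.1387)^(1/1) = 394 kPa.

P = 394 kPa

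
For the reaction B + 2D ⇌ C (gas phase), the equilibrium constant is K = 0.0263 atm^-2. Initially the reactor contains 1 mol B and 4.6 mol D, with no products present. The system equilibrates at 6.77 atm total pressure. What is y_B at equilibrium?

y_B = 0.120

Take 1 mol B as basis and let X be its fractional conversion, so ξ = X.
Species balance: n_B = 1 − X; n_D = 4.6 − 2X; n_C = X.
Summing: n_T = 5.6 − 2X.
y_i = n_i/n_T, p_i = y_i·P. K = p_C / (p_B p_D^2).
Equating to 0.0263 atm^-2 and solving on 0 < X < 1: X = 0.429.
Then n_B = 0.571, n_T = 4.74, so y_B = 0.120.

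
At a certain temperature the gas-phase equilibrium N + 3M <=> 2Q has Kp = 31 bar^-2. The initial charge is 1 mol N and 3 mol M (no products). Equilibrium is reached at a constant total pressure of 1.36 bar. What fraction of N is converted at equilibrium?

Basis: 1 mol N initially; let X = conversion of N. Extent ξ = X.
Species balance: n_N = 1 − X; n_M = 3 − 3X; n_Q = 2X.
Total moles n_T = 4 − 2X.
With p_i = (n_i/n_T)P, Kp = p_Q^2 / (p_N p_M^3).
Equating to 31 bar^-2 and solving on 0 < X < 1: X = 0.696.

X = 0.696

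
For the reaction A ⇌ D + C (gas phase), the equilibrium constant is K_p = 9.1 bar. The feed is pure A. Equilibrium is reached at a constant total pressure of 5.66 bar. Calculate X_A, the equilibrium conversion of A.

X = 0.785

Let X = conversion of A (basis 1 mol A); extent of reaction ξ = X.
Species balance: n_A = 1 − X; n_D = X; n_C = X.
Total moles n_T = 1 + X.
y_i = n_i/n_T, p_i = y_i·P. K_p = p_D p_C / (p_A).
Setting this equal to 9.1 bar and taking the physical root (0 < X < 1) gives X = 0.785.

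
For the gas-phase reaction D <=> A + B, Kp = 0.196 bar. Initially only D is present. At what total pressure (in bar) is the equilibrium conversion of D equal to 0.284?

P = 2.23 bar

Basis: 1 mol D initially; let X = conversion of D. Extent ξ = X.
Species balance: n_D = 1 − X; n_A = X; n_B = X.
n_T = Σnᵢ = 1 + X.
Kp = p_A p_B / (p_D) with p_i = (n_i/n_T)·P.
At X = 0.284: the mole-fraction product g(X) = Π y_i^ν_i = 0.08773. Since Kp = g(X)·P^{1}, P = (Kp/g)^(1/1) = (0.196/0.08773)^(1/1) = 2.23 bar.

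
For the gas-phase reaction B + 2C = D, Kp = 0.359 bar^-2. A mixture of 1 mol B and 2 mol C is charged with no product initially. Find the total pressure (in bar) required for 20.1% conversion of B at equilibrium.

Let X = conversion of B (basis 1 mol B); extent of reaction ξ = X.
At extent ξ: n_B = 1 − X; n_C = 2 − 2X; n_D = X.
Total moles n_T = 3 − 2X.
Kp = p_D / (p_B p_C^2) with p_i = (n_i/n_T)·P.
At X = 0.201: the mole-fraction product g(X) = Π y_i^ν_i = 0.6649. Since Kp = g(X)·P^{-2}, P = (g/Kp)^(1/2) = (0.6649/0.359)^(1/2) = 1.36 bar.

P = 1.36 bar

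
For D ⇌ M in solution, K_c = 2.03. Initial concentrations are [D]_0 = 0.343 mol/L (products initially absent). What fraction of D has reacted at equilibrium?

Let X = conversion of D; extent ξ = 0.343·X mol/L.
Concentrations: [D] = 0.343 − 0.343X; [M] = 0.343X.
K_c = [M] / ([D]).
Setting equal to 2.03 and solving for X on (0,1) gives X = 0.670.

X = 0.670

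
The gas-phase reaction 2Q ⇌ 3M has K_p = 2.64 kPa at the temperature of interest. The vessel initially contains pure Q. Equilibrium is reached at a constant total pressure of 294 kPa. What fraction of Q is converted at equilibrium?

Let X = conversion of Q (basis 1 mol Q); extent of reaction ξ = 0.5X.
Mole table: n_Q = 1 − X; n_M = 1.5X.
n_T = Σnᵢ = 1 + 0.5X.
Mole fractions y_i = n_i/n_T; K_p = p_M^3 / (p_Q^2) with p_i = y_i·P.
Setting this equal to 2.64 kPa and taking the physical root (0 < X < 1) gives X = 0.129.

X = 0.129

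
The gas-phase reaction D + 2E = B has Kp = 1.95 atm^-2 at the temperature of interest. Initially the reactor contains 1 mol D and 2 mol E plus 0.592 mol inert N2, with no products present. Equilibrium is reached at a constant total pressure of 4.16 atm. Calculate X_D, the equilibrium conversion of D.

Basis: 1 mol D initially; let X = conversion of D. Extent ξ = X.
Moles: n_D = 1 − X; n_E = 2 − 2X; n_B = X; n_I = 0.592 (inert).
n_T = Σnᵢ = 3.59 − 2X.
Mole fractions y_i = n_i/n_T; Kp = p_B / (p_D p_E^2) with p_i = y_i·P.
Setting this equal to 1.95 atm^-2 and taking the physical root (0 < X < 1) gives X = 0.708.

X = 0.708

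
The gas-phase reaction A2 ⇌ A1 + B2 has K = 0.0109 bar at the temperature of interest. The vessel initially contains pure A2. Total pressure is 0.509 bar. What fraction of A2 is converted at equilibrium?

X = 0.145

Basis: 1 mol A2 initially; let X = conversion of A2. Extent ξ = X.
Species balance: n_A2 = 1 − X; n_A1 = X; n_B2 = X.
Total moles n_T = 1 + X.
y_i = n_i/n_T, p_i = y_i·P. K = p_A1 p_B2 / (p_A2).
This yields a degree-2 equation in X; solving on (0,1), X = 0.145.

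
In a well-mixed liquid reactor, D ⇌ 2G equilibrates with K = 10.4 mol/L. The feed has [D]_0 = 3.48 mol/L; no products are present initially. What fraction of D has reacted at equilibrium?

Let X = conversion of D; extent ξ = 3.48·X mol/L.
Concentrations: [D] = 3.48 − 3.48X; [G] = 6.96X.
K = [G]^2 / ([D]).
Equating to 10.4 mol/L: the physical root is X = 0.568.

X = 0.568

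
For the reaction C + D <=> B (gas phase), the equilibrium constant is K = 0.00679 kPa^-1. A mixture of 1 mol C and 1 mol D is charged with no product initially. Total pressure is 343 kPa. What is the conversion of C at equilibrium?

X = 0.452

Let X = conversion of C (basis 1 mol C); extent of reaction ξ = X.
Mole table: n_C = 1 − X; n_D = 1 − X; n_B = X.
Total moles n_T = 2 − X.
Mole fractions y_i = n_i/n_T; K = p_B / (p_C p_D) with p_i = y_i·P.
Equating to 0.00679 kPa^-1 and solving on 0 < X < 1: X = 0.452.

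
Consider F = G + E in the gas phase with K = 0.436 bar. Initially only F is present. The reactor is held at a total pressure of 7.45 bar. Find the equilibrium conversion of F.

X = 0.235

Let X = conversion of F (basis 1 mol F); extent of reaction ξ = X.
At extent ξ: n_F = 1 − X; n_G = X; n_E = X.
n_T = Σnᵢ = 1 + X.
With p_i = (n_i/n_T)P, K = p_G p_E / (p_F).
Equating to 0.436 bar and solving on 0 < X < 1: X = 0.235.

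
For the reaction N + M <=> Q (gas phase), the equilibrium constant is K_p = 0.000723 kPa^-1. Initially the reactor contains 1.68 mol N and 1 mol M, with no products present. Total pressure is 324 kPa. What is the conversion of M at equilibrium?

X = 0.125

Basis: 1 mol M initially; let X = conversion of M. Extent ξ = X.
Moles: n_N = 1.68 − X; n_M = 1 − X; n_Q = X.
n_T = Σnᵢ = 2.68 − X.
Mole fractions y_i = n_i/n_T; K_p = p_Q / (p_N p_M) with p_i = y_i·P.
Substituting and setting equal to 0.000723 kPa^-1 gives a polynomial in X; the root in (0,1) is X = 0.125.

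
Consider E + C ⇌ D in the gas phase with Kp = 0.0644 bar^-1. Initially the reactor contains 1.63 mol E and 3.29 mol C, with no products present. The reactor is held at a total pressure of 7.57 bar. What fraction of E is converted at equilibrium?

Basis: 1.63 mol E initially; let X = conversion of E. Extent ξ = 1.63X.
Species balance: n_E = 1.63 − 1.63X; n_C = 3.29 − 1.63X; n_D = 1.63X.
Summing: n_T = 4.92 − 1.63X.
y_i = n_i/n_T, p_i = y_i·P. Kp = p_D / (p_E p_C).
Equating to 0.0644 bar^-1 and solving on 0 < X < 1: X = 0.238.

X = 0.238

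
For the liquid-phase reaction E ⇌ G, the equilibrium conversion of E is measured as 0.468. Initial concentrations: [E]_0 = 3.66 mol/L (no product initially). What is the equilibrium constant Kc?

Kc = 0.88

Let X = conversion of E.
Concentrations: [E] = 3.66 − 3.66X; [G] = 3.66X.
At X = 0.468: [E] = 1.95, [G] = 1.71.
Kc = [G] / ([E]) = 0.88.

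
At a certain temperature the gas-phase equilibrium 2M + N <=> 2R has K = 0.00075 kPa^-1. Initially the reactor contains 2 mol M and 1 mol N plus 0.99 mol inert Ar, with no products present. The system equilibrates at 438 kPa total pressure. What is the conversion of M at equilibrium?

Take 2 mol M as basis and let X be its fractional conversion, so ξ = X.
Mole table: n_M = 2 − 2X; n_N = 1 − X; n_R = 2X; n_I = 0.99 (inert).
Total moles n_T = 3.99 − X.
Mole fractions y_i = n_i/n_T; K = p_R^2 / (p_M^2 p_N) with p_i = y_i·P.
Substituting and setting equal to 0.00075 kPa^-1 gives a polynomial in X; the root in (0,1) is X = 0.208.

X = 0.208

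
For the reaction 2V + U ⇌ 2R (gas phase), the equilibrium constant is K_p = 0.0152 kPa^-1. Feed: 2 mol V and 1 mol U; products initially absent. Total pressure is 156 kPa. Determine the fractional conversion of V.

Basis: 2 mol V initially; let X = conversion of V. Extent ξ = X.
Moles: n_V = 2 − 2X; n_U = 1 − X; n_R = 2X.
Total moles n_T = 3 − X.
Mole fractions y_i = n_i/n_T; K_p = p_R^2 / (p_V^2 p_U) with p_i = y_i·P.
This yields a degree-3 equation in X; solving on (0,1), X = 0.422.

X = 0.422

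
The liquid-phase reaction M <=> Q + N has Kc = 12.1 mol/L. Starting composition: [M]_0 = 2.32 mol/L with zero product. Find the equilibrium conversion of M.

X = 0.859

Let X = conversion of M; extent ξ = 2.32·X mol/L.
Concentrations: [M] = 2.32 − 2.32X; [Q] = 2.32X; [N] = 2.32X.
Kc = [Q] [N] / ([M]).
This equals 12.1 at X = 0.859 (the root in 0 < X < 1).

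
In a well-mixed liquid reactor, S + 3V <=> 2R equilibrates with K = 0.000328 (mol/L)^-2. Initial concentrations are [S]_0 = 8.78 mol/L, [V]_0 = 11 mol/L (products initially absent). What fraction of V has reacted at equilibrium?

Let X = conversion of V; extent ξ = 11X/3 mol/L.
Concentrations: [S] = 8.78 − 3.67X; [V] = 11 − 11X; [R] = 7.33X.
K = [R]^2 / ([S] [V]^3).
This equals 0.000328 at X = 0.188 (the root in 0 < X < 1).

X = 0.188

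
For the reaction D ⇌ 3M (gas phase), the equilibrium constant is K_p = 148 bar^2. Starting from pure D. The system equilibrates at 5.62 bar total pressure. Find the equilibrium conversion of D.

X = 0.677

Take 1 mol D as basis and let X be its fractional conversion, so ξ = X.
Species balance: n_D = 1 − X; n_M = 3X.
n_T = Σnᵢ = 1 + 2X.
With p_i = (n_i/n_T)P, K_p = p_M^3 / (p_D).
Substituting and setting equal to 148 bar^2 gives a polynomial in X; the root in (0,1) is X = 0.677.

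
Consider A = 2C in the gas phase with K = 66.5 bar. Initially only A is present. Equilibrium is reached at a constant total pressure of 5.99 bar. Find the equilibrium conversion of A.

X = 0.857

Take 1 mol A as basis and let X be its fractional conversion, so ξ = X.
Mole table: n_A = 1 − X; n_C = 2X.
n_T = Σnᵢ = 1 + X.
y_i = n_i/n_T, p_i = y_i·P. K = p_C^2 / (p_A).
This yields a degree-2 equation in X; solving on (0,1), X = 0.857.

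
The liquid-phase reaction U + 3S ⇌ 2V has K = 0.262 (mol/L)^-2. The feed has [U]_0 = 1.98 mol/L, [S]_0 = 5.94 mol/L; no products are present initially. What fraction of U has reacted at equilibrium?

Let X = conversion of U; extent ξ = 1.98·X mol/L.
Concentrations: [U] = 1.98 − 1.98X; [S] = 5.94 − 5.94X; [V] = 3.96X.
K = [V]^2 / ([U] [S]^3).
Equating to 0.262 (mol/L)^-2: the physical root is X = 0.545.

X = 0.545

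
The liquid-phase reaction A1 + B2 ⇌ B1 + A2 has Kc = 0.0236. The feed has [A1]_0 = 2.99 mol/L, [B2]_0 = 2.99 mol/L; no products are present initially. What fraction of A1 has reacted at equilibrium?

Let X = conversion of A1; extent ξ = 2.99·X mol/L.
Concentrations: [A1] = 2.99 − 2.99X; [B2] = 2.99 − 2.99X; [B1] = 2.99X; [A2] = 2.99X.
Kc = [B1] [A2] / ([A1] [B2]).
Setting equal to 0.0236 and solving for X on (0,1) gives X = 0.133.

X = 0.133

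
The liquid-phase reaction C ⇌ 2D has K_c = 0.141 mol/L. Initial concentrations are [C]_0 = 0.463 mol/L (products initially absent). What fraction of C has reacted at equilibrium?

X = 0.240

Let X = conversion of C; extent ξ = 0.463·X mol/L.
Concentrations: [C] = 0.463 − 0.463X; [D] = 0.926X.
K_c = [D]^2 / ([C]).
Equating to 0.141 mol/L: the physical root is X = 0.240.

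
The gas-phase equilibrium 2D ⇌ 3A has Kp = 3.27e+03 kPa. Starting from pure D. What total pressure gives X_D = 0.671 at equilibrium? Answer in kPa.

Basis: 1 mol D initially; let X = conversion of D. Extent ξ = 0.5X.
Moles: n_D = 1 − X; n_A = 1.5X.
Total moles n_T = 1 + 0.5X.
Kp = p_A^3 / (p_D^2) with p_i = (n_i/n_T)·P.
At X = 0.671: the mole-fraction product g(X) = Π y_i^ν_i = 7.054. Since Kp = g(X)·P^{1}, P = (Kp/g)^(1/1) = (3.27e+03/7.054)^(1/1) = 464 kPa.

P = 464 kPa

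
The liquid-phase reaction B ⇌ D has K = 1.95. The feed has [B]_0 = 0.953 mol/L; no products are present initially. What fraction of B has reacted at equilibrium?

Let X = conversion of B; extent ξ = 0.953·X mol/L.
Concentrations: [B] = 0.953 − 0.953X; [D] = 0.953X.
K = [D] / ([B]).
This equals 1.95 at X = 0.661 (the root in 0 < X < 1).

X = 0.661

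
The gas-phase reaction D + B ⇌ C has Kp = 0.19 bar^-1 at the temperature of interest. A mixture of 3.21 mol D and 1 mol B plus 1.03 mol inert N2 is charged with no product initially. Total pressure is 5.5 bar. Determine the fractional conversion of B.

Let X = conversion of B (basis 1 mol B); extent of reaction ξ = X.
Moles: n_D = 3.21 − X; n_B = 1 − X; n_C = X; n_I = 1.03 (inert).
n_T = Σnᵢ = 5.24 − X.
Mole fractions y_i = n_i/n_T; Kp = p_C / (p_D p_B) with p_i = y_i·P.
Substituting and setting equal to 0.19 bar^-1 gives a polynomial in X; the root in (0,1) is X = 0.378.

X = 0.378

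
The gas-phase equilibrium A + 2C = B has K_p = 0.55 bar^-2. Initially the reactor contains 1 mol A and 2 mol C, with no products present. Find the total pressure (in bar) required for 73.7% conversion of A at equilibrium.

P = 6.55 bar

Let X = conversion of A (basis 1 mol A); extent of reaction ξ = X.
At extent ξ: n_A = 1 − X; n_C = 2 − 2X; n_B = X.
Summing: n_T = 3 − 2X.
K_p = p_B / (p_A p_C^2) with p_i = (n_i/n_T)·P.
At X = 0.737: the mole-fraction product g(X) = Π y_i^ν_i = 23.59. Since K_p = g(X)·P^{-2}, P = (g/K_p)^(1/2) = (23.59/0.55)^(1/2) = 6.55 bar.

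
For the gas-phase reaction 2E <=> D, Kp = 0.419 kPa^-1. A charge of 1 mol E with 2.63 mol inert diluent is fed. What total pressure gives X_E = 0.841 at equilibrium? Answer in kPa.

P = 127 kPa

Take 1 mol E as basis and let X be its fractional conversion, so ξ = 0.5X.
Mole table: n_E = 1 − X; n_D = 0.5X; n_I = 2.63 (inert).
n_T = Σnᵢ = 3.63 − 0.5X.
Kp = p_D / (p_E^2) with p_i = (n_i/n_T)·P.
At X = 0.841: the mole-fraction product g(X) = Π y_i^ν_i = 53.38. Since Kp = g(X)·P^{-1}, P = (g/Kp)^(1/1) = (53.38/0.419)^(1/1) = 127 kPa.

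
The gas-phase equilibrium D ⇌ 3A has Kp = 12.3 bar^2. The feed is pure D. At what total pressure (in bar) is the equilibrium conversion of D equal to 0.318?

Let X = conversion of D (basis 1 mol D); extent of reaction ξ = X.
Moles: n_D = 1 − X; n_A = 3X.
Summing: n_T = 1 + 2X.
Kp = p_A^3 / (p_D) with p_i = (n_i/n_T)·P.
At X = 0.318: the mole-fraction product g(X) = Π y_i^ν_i = 0.4757. Since Kp = g(X)·P^{2}, P = (Kp/g)^(1/2) = (12.3/0.4757)^(1/2) = 5.09 bar.

P = 5.09 bar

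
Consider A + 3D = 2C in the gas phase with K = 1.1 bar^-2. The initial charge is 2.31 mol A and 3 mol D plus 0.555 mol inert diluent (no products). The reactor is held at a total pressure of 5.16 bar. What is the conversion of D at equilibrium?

Basis: 3 mol D initially; let X = conversion of D. Extent ξ = X.
At extent ξ: n_A = 2.31 − X; n_D = 3 − 3X; n_C = 2X; n_I = 0.555 (inert).
n_T = Σnᵢ = 5.87 − 2X.
y_i = n_i/n_T, p_i = y_i·P. K = p_C^2 / (p_A p_D^3).
Equating to 1.1 bar^-2 and solving on 0 < X < 1: X = 0.690.

X = 0.690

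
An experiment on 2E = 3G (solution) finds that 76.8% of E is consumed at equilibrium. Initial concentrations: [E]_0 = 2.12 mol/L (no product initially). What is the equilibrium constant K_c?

Let X = conversion of E.
Concentrations: [E] = 2.12 − 2.12X; [G] = 3.18X.
At X = 0.768: [E] = 0.492, [G] = 2.44.
K_c = [G]^3 / ([E]^2) = 60.2 mol/L.

K_c = 60.2 mol/L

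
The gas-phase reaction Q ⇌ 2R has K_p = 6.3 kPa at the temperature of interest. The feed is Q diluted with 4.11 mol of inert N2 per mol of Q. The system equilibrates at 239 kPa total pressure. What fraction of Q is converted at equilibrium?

X = 0.170

Let X = conversion of Q (basis 1 mol Q); extent of reaction ξ = X.
Moles: n_Q = 1 − X; n_R = 2X; n_I = 4.11 (inert).
Total moles n_T = 5.11 + X.
Mole fractions y_i = n_i/n_T; K_p = p_R^2 / (p_Q) with p_i = y_i·P.
Equating to 6.3 kPa and solving on 0 < X < 1: X = 0.170.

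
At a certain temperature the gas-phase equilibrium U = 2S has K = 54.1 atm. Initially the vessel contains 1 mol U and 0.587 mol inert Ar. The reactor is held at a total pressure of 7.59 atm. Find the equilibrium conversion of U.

Let X = conversion of U (basis 1 mol U); extent of reaction ξ = X.
Moles: n_U = 1 − X; n_S = 2X; n_I = 0.587 (inert).
n_T = Σnᵢ = 1.59 + X.
y_i = n_i/n_T, p_i = y_i·P. K = p_S^2 / (p_U).
This yields a degree-2 equation in X; solving on (0,1), X = 0.838.

X = 0.838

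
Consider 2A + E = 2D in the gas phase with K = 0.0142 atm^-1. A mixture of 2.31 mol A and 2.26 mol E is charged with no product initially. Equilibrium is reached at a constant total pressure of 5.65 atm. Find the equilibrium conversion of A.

Let X = conversion of A (basis 2.31 mol A); extent of reaction ξ = 1.16X.
Mole table: n_A = 2.31 − 2.31X; n_E = 2.26 − 1.16X; n_D = 2.31X.
Total moles n_T = 4.57 − 1.16X.
Mole fractions y_i = n_i/n_T; K = p_D^2 / (p_A^2 p_E) with p_i = y_i·P.
Setting this equal to 0.0142 atm^-1 and taking the physical root (0 < X < 1) gives X = 0.163.

X = 0.163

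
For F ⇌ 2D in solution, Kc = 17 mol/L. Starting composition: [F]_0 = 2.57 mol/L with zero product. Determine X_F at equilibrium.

Let X = conversion of F; extent ξ = 2.57·X mol/L.
Concentrations: [F] = 2.57 − 2.57X; [D] = 5.14X.
Kc = [D]^2 / ([F]).
Setting equal to 17 and solving for X on (0,1) gives X = 0.702.

X = 0.702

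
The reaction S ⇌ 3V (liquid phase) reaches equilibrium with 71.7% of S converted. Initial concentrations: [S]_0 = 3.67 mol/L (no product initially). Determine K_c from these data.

K_c = 474 (mol/L)^2

Let X = conversion of S.
Concentrations: [S] = 3.67 − 3.67X; [V] = 11X.
At X = 0.717: [S] = 1.04, [V] = 7.89.
K_c = [V]^3 / ([S]) = 474 (mol/L)^2.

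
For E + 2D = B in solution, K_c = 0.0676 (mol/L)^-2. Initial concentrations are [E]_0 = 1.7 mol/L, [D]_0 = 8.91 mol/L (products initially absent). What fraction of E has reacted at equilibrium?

Let X = conversion of E; extent ξ = 1.7·X mol/L.
Concentrations: [E] = 1.7 − 1.7X; [D] = 8.91 − 3.4X; [B] = 1.7X.
K_c = [B] / ([E] [D]^2).
This equals 0.0676 at X = 0.735 (the root in 0 < X < 1).

X = 0.735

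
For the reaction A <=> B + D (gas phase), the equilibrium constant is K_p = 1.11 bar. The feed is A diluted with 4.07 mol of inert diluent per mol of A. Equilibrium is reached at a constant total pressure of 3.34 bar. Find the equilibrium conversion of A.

Basis: 1 mol A initially; let X = conversion of A. Extent ξ = X.
Moles: n_A = 1 − X; n_B = X; n_D = X; n_I = 4.07 (inert).
n_T = Σnᵢ = 5.07 + X.
Mole fractions y_i = n_i/n_T; K_p = p_B p_D / (p_A) with p_i = y_i·P.
This yields a degree-2 equation in X; solving on (0,1), X = 0.726.

X = 0.726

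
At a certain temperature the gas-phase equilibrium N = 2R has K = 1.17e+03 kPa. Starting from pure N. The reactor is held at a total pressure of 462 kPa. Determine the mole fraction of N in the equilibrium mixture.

Let X = conversion of N (basis 1 mol N); extent of reaction ξ = X.
Mole table: n_N = 1 − X; n_R = 2X.
n_T = Σnᵢ = 1 + X.
With p_i = (n_i/n_T)P, K = p_R^2 / (p_N).
Equating to 1.17e+03 kPa and solving on 0 < X < 1: X = 0.623.
Then n_N = 0.377, n_T = 1.62, so y_N = 0.233.

y_N = 0.233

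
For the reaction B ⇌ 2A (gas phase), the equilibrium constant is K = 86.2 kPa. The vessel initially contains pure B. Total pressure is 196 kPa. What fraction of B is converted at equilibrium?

X = 0.315

Take 1 mol B as basis and let X be its fractional conversion, so ξ = X.
At extent ξ: n_B = 1 − X; n_A = 2X.
Summing: n_T = 1 + X.
y_i = n_i/n_T, p_i = y_i·P. K = p_A^2 / (p_B).
Equating to 86.2 kPa and solving on 0 < X < 1: X = 0.315.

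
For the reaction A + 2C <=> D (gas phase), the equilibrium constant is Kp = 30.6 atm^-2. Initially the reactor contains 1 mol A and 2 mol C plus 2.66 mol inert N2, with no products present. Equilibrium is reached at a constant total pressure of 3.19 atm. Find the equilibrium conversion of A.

X = 0.781

Take 1 mol A as basis and let X be its fractional conversion, so ξ = X.
Species balance: n_A = 1 − X; n_C = 2 − 2X; n_D = X; n_I = 2.66 (inert).
Total moles n_T = 5.66 − 2X.
With p_i = (n_i/n_T)P, Kp = p_D / (p_A p_C^2).
This yields a degree-3 equation in X; solving on (0,1), X = 0.781.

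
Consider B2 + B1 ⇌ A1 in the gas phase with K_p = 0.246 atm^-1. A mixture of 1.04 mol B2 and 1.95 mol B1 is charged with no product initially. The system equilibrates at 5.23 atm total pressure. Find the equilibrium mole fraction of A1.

y_A1 = 0.177

Basis: 1.04 mol B2 initially; let X = conversion of B2. Extent ξ = 1.04X.
Species balance: n_B2 = 1.04 − 1.04X; n_B1 = 1.95 − 1.04X; n_A1 = 1.04X.
Summing: n_T = 2.99 − 1.04X.
With p_i = (n_i/n_T)P, K_p = p_A1 / (p_B2 p_B1).
Equating to 0.246 atm^-1 and solving on 0 < X < 1: X = 0.432.
Then n_A1 = 0.449, n_T = 2.54, so y_A1 = 0.177.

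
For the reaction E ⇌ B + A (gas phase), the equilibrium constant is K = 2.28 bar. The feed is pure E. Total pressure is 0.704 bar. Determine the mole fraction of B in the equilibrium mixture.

Basis: 1 mol E initially; let X = conversion of E. Extent ξ = X.
Moles: n_E = 1 − X; n_B = X; n_A = X.
Summing: n_T = 1 + X.
Mole fractions y_i = n_i/n_T; K = p_B p_A / (p_E) with p_i = y_i·P.
Substituting and setting equal to 2.28 bar gives a polynomial in X; the root in (0,1) is X = 0.874.
Then n_B = 0.874, n_T = 1.87, so y_B = 0.466.

y_B = 0.466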